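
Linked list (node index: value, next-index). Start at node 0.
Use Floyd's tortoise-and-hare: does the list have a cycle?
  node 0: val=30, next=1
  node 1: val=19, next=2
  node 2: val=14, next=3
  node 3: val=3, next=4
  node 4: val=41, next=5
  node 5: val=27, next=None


Floyd's tortoise (slow, +1) and hare (fast, +2):
  init: slow=0, fast=0
  step 1: slow=1, fast=2
  step 2: slow=2, fast=4
  step 3: fast 4->5->None, no cycle

Cycle: no


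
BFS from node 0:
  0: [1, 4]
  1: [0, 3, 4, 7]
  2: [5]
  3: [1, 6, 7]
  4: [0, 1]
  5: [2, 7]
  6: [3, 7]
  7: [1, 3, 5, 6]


Visit 0, enqueue [1, 4]
Visit 1, enqueue [3, 7]
Visit 4, enqueue []
Visit 3, enqueue [6]
Visit 7, enqueue [5]
Visit 6, enqueue []
Visit 5, enqueue [2]
Visit 2, enqueue []

BFS order: [0, 1, 4, 3, 7, 6, 5, 2]


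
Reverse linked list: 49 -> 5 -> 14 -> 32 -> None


Step 1: curr=49, set curr.next=prev(None) | reversed so far: 49
Step 2: curr=5, set curr.next=prev(49) | reversed so far: 5 -> 49
Step 3: curr=14, set curr.next=prev(5) | reversed so far: 14 -> 5 -> 49
Step 4: curr=32, set curr.next=prev(14) | reversed so far: 32 -> 14 -> 5 -> 49

32 -> 14 -> 5 -> 49 -> None


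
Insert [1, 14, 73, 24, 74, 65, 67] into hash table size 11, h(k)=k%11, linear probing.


Insert 1: h=1 -> slot 1
Insert 14: h=3 -> slot 3
Insert 73: h=7 -> slot 7
Insert 24: h=2 -> slot 2
Insert 74: h=8 -> slot 8
Insert 65: h=10 -> slot 10
Insert 67: h=1, 3 probes -> slot 4

Table: [None, 1, 24, 14, 67, None, None, 73, 74, None, 65]


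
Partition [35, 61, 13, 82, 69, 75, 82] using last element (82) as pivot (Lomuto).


Pivot: 82
  35 <= 82: advance i (no swap)
  61 <= 82: advance i (no swap)
  13 <= 82: advance i (no swap)
  82 <= 82: advance i (no swap)
  69 <= 82: advance i (no swap)
  75 <= 82: advance i (no swap)
Place pivot at 6: [35, 61, 13, 82, 69, 75, 82]

Partitioned: [35, 61, 13, 82, 69, 75, 82]


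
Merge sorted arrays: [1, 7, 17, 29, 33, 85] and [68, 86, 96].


Take 1 from A
Take 7 from A
Take 17 from A
Take 29 from A
Take 33 from A
Take 68 from B
Take 85 from A

Merged: [1, 7, 17, 29, 33, 68, 85, 86, 96]


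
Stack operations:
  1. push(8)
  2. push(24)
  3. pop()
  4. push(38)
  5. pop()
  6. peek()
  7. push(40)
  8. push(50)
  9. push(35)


push(8) -> [8]
push(24) -> [8, 24]
pop()->24, [8]
push(38) -> [8, 38]
pop()->38, [8]
peek()->8
push(40) -> [8, 40]
push(50) -> [8, 40, 50]
push(35) -> [8, 40, 50, 35]

Final stack: [8, 40, 50, 35]


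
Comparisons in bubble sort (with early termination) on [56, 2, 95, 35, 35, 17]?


Algorithm: bubble sort (with early termination)
Input: [56, 2, 95, 35, 35, 17]
Sorted: [2, 17, 35, 35, 56, 95]

15


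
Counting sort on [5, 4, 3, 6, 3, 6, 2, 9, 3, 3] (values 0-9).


Input: [5, 4, 3, 6, 3, 6, 2, 9, 3, 3]
Counts: [0, 0, 1, 4, 1, 1, 2, 0, 0, 1]

Sorted: [2, 3, 3, 3, 3, 4, 5, 6, 6, 9]


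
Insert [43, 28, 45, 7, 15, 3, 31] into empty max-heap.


Insert 43: [43]
Insert 28: [43, 28]
Insert 45: [45, 28, 43]
Insert 7: [45, 28, 43, 7]
Insert 15: [45, 28, 43, 7, 15]
Insert 3: [45, 28, 43, 7, 15, 3]
Insert 31: [45, 28, 43, 7, 15, 3, 31]

Final heap: [45, 28, 43, 7, 15, 3, 31]


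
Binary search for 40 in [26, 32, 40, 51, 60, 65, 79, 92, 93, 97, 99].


Step 1: lo=0, hi=10, mid=5, val=65
Step 2: lo=0, hi=4, mid=2, val=40

Found at index 2


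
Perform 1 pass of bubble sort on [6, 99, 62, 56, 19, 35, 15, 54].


Initial: [6, 99, 62, 56, 19, 35, 15, 54]
Pass 1: [6, 62, 56, 19, 35, 15, 54, 99] (6 swaps)

After 1 pass: [6, 62, 56, 19, 35, 15, 54, 99]


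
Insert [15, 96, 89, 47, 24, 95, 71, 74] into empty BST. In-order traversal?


Insert 15: root
Insert 96: R from 15
Insert 89: R from 15 -> L from 96
Insert 47: R from 15 -> L from 96 -> L from 89
Insert 24: R from 15 -> L from 96 -> L from 89 -> L from 47
Insert 95: R from 15 -> L from 96 -> R from 89
Insert 71: R from 15 -> L from 96 -> L from 89 -> R from 47
Insert 74: R from 15 -> L from 96 -> L from 89 -> R from 47 -> R from 71

In-order: [15, 24, 47, 71, 74, 89, 95, 96]


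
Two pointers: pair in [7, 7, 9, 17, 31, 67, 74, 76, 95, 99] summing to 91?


lo=0(7)+hi=9(99)=106
lo=0(7)+hi=8(95)=102
lo=0(7)+hi=7(76)=83
lo=1(7)+hi=7(76)=83
lo=2(9)+hi=7(76)=85
lo=3(17)+hi=7(76)=93
lo=3(17)+hi=6(74)=91

Yes: 17+74=91


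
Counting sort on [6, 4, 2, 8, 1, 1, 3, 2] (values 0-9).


Input: [6, 4, 2, 8, 1, 1, 3, 2]
Counts: [0, 2, 2, 1, 1, 0, 1, 0, 1, 0]

Sorted: [1, 1, 2, 2, 3, 4, 6, 8]


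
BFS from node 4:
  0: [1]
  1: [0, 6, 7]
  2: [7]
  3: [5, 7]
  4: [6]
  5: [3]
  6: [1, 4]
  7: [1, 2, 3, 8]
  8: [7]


Visit 4, enqueue [6]
Visit 6, enqueue [1]
Visit 1, enqueue [0, 7]
Visit 0, enqueue []
Visit 7, enqueue [2, 3, 8]
Visit 2, enqueue []
Visit 3, enqueue [5]
Visit 8, enqueue []
Visit 5, enqueue []

BFS order: [4, 6, 1, 0, 7, 2, 3, 8, 5]


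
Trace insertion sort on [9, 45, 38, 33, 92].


Initial: [9, 45, 38, 33, 92]
Insert 45: [9, 45, 38, 33, 92]
Insert 38: [9, 38, 45, 33, 92]
Insert 33: [9, 33, 38, 45, 92]
Insert 92: [9, 33, 38, 45, 92]

Sorted: [9, 33, 38, 45, 92]


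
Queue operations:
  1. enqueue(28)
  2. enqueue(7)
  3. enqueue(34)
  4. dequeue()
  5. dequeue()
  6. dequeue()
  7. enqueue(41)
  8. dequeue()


enqueue(28) -> [28]
enqueue(7) -> [28, 7]
enqueue(34) -> [28, 7, 34]
dequeue()->28, [7, 34]
dequeue()->7, [34]
dequeue()->34, []
enqueue(41) -> [41]
dequeue()->41, []

Final queue: []


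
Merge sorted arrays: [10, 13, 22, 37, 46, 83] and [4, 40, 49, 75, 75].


Take 4 from B
Take 10 from A
Take 13 from A
Take 22 from A
Take 37 from A
Take 40 from B
Take 46 from A
Take 49 from B
Take 75 from B
Take 75 from B

Merged: [4, 10, 13, 22, 37, 40, 46, 49, 75, 75, 83]


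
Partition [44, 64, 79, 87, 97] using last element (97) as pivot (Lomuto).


Pivot: 97
  44 <= 97: advance i (no swap)
  64 <= 97: advance i (no swap)
  79 <= 97: advance i (no swap)
  87 <= 97: advance i (no swap)
Place pivot at 4: [44, 64, 79, 87, 97]

Partitioned: [44, 64, 79, 87, 97]


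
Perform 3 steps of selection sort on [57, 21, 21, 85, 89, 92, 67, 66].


Initial: [57, 21, 21, 85, 89, 92, 67, 66]
Step 1: min=21 at 1
  Swap: [21, 57, 21, 85, 89, 92, 67, 66]
Step 2: min=21 at 2
  Swap: [21, 21, 57, 85, 89, 92, 67, 66]
Step 3: min=57 at 2
  Swap: [21, 21, 57, 85, 89, 92, 67, 66]

After 3 steps: [21, 21, 57, 85, 89, 92, 67, 66]


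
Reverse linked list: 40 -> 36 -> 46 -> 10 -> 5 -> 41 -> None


Step 1: curr=40, set curr.next=prev(None) | reversed so far: 40
Step 2: curr=36, set curr.next=prev(40) | reversed so far: 36 -> 40
Step 3: curr=46, set curr.next=prev(36) | reversed so far: 46 -> 36 -> 40
Step 4: curr=10, set curr.next=prev(46) | reversed so far: 10 -> 46 -> 36 -> 40
Step 5: curr=5, set curr.next=prev(10) | reversed so far: 5 -> 10 -> 46 -> 36 -> 40
Step 6: curr=41, set curr.next=prev(5) | reversed so far: 41 -> 5 -> 10 -> 46 -> 36 -> 40

41 -> 5 -> 10 -> 46 -> 36 -> 40 -> None


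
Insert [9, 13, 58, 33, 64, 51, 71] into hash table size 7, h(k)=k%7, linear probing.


Insert 9: h=2 -> slot 2
Insert 13: h=6 -> slot 6
Insert 58: h=2, 1 probes -> slot 3
Insert 33: h=5 -> slot 5
Insert 64: h=1 -> slot 1
Insert 51: h=2, 2 probes -> slot 4
Insert 71: h=1, 6 probes -> slot 0

Table: [71, 64, 9, 58, 51, 33, 13]


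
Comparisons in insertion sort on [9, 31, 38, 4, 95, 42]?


Algorithm: insertion sort
Input: [9, 31, 38, 4, 95, 42]
Sorted: [4, 9, 31, 38, 42, 95]

8


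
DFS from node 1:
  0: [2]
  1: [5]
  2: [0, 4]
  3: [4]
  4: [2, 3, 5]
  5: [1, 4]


Visit 1, push [5]
Visit 5, push [4]
Visit 4, push [3, 2]
Visit 2, push [0]
Visit 0, push []
Visit 3, push []

DFS order: [1, 5, 4, 2, 0, 3]


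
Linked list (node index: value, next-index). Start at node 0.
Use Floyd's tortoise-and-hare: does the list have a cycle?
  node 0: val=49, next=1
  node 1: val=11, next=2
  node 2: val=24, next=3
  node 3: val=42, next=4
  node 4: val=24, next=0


Floyd's tortoise (slow, +1) and hare (fast, +2):
  init: slow=0, fast=0
  step 1: slow=1, fast=2
  step 2: slow=2, fast=4
  step 3: slow=3, fast=1
  step 4: slow=4, fast=3
  step 5: slow=0, fast=0
  slow == fast at node 0: cycle detected

Cycle: yes


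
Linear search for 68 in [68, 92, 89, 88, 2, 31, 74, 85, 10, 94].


i=0: 68==68 found!

Found at 0, 1 comps


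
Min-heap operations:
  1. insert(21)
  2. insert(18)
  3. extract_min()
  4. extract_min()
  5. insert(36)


insert(21) -> [21]
insert(18) -> [18, 21]
extract_min()->18, [21]
extract_min()->21, []
insert(36) -> [36]

Final heap: [36]


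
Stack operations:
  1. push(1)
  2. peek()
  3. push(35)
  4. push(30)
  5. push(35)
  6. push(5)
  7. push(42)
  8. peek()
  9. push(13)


push(1) -> [1]
peek()->1
push(35) -> [1, 35]
push(30) -> [1, 35, 30]
push(35) -> [1, 35, 30, 35]
push(5) -> [1, 35, 30, 35, 5]
push(42) -> [1, 35, 30, 35, 5, 42]
peek()->42
push(13) -> [1, 35, 30, 35, 5, 42, 13]

Final stack: [1, 35, 30, 35, 5, 42, 13]


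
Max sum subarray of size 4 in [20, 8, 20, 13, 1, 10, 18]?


[0:4]: 61
[1:5]: 42
[2:6]: 44
[3:7]: 42

Max: 61 at [0:4]


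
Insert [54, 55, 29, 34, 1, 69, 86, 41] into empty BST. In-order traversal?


Insert 54: root
Insert 55: R from 54
Insert 29: L from 54
Insert 34: L from 54 -> R from 29
Insert 1: L from 54 -> L from 29
Insert 69: R from 54 -> R from 55
Insert 86: R from 54 -> R from 55 -> R from 69
Insert 41: L from 54 -> R from 29 -> R from 34

In-order: [1, 29, 34, 41, 54, 55, 69, 86]


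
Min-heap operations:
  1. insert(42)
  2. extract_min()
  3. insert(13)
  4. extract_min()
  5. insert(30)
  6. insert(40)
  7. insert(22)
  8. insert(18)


insert(42) -> [42]
extract_min()->42, []
insert(13) -> [13]
extract_min()->13, []
insert(30) -> [30]
insert(40) -> [30, 40]
insert(22) -> [22, 40, 30]
insert(18) -> [18, 22, 30, 40]

Final heap: [18, 22, 30, 40]


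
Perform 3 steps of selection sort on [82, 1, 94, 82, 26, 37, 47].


Initial: [82, 1, 94, 82, 26, 37, 47]
Step 1: min=1 at 1
  Swap: [1, 82, 94, 82, 26, 37, 47]
Step 2: min=26 at 4
  Swap: [1, 26, 94, 82, 82, 37, 47]
Step 3: min=37 at 5
  Swap: [1, 26, 37, 82, 82, 94, 47]

After 3 steps: [1, 26, 37, 82, 82, 94, 47]


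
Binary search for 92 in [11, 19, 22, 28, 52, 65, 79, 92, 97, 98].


Step 1: lo=0, hi=9, mid=4, val=52
Step 2: lo=5, hi=9, mid=7, val=92

Found at index 7


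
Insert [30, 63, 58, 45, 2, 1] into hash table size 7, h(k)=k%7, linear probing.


Insert 30: h=2 -> slot 2
Insert 63: h=0 -> slot 0
Insert 58: h=2, 1 probes -> slot 3
Insert 45: h=3, 1 probes -> slot 4
Insert 2: h=2, 3 probes -> slot 5
Insert 1: h=1 -> slot 1

Table: [63, 1, 30, 58, 45, 2, None]


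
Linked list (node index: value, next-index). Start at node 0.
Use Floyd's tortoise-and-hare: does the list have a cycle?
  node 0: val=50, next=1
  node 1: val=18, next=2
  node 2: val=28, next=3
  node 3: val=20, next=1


Floyd's tortoise (slow, +1) and hare (fast, +2):
  init: slow=0, fast=0
  step 1: slow=1, fast=2
  step 2: slow=2, fast=1
  step 3: slow=3, fast=3
  slow == fast at node 3: cycle detected

Cycle: yes


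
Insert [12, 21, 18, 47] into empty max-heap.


Insert 12: [12]
Insert 21: [21, 12]
Insert 18: [21, 12, 18]
Insert 47: [47, 21, 18, 12]

Final heap: [47, 21, 18, 12]


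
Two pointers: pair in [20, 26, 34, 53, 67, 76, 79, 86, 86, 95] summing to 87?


lo=0(20)+hi=9(95)=115
lo=0(20)+hi=8(86)=106
lo=0(20)+hi=7(86)=106
lo=0(20)+hi=6(79)=99
lo=0(20)+hi=5(76)=96
lo=0(20)+hi=4(67)=87

Yes: 20+67=87


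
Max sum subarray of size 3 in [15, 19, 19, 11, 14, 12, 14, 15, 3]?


[0:3]: 53
[1:4]: 49
[2:5]: 44
[3:6]: 37
[4:7]: 40
[5:8]: 41
[6:9]: 32

Max: 53 at [0:3]


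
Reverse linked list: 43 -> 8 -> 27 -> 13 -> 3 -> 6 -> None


Step 1: curr=43, set curr.next=prev(None) | reversed so far: 43
Step 2: curr=8, set curr.next=prev(43) | reversed so far: 8 -> 43
Step 3: curr=27, set curr.next=prev(8) | reversed so far: 27 -> 8 -> 43
Step 4: curr=13, set curr.next=prev(27) | reversed so far: 13 -> 27 -> 8 -> 43
Step 5: curr=3, set curr.next=prev(13) | reversed so far: 3 -> 13 -> 27 -> 8 -> 43
Step 6: curr=6, set curr.next=prev(3) | reversed so far: 6 -> 3 -> 13 -> 27 -> 8 -> 43

6 -> 3 -> 13 -> 27 -> 8 -> 43 -> None


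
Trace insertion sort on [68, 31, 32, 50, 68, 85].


Initial: [68, 31, 32, 50, 68, 85]
Insert 31: [31, 68, 32, 50, 68, 85]
Insert 32: [31, 32, 68, 50, 68, 85]
Insert 50: [31, 32, 50, 68, 68, 85]
Insert 68: [31, 32, 50, 68, 68, 85]
Insert 85: [31, 32, 50, 68, 68, 85]

Sorted: [31, 32, 50, 68, 68, 85]


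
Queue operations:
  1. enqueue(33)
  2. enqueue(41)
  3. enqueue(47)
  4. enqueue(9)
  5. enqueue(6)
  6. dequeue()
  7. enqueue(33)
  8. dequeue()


enqueue(33) -> [33]
enqueue(41) -> [33, 41]
enqueue(47) -> [33, 41, 47]
enqueue(9) -> [33, 41, 47, 9]
enqueue(6) -> [33, 41, 47, 9, 6]
dequeue()->33, [41, 47, 9, 6]
enqueue(33) -> [41, 47, 9, 6, 33]
dequeue()->41, [47, 9, 6, 33]

Final queue: [47, 9, 6, 33]


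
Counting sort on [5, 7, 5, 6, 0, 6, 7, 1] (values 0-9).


Input: [5, 7, 5, 6, 0, 6, 7, 1]
Counts: [1, 1, 0, 0, 0, 2, 2, 2, 0, 0]

Sorted: [0, 1, 5, 5, 6, 6, 7, 7]


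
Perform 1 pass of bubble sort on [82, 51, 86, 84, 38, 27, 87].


Initial: [82, 51, 86, 84, 38, 27, 87]
Pass 1: [51, 82, 84, 38, 27, 86, 87] (4 swaps)

After 1 pass: [51, 82, 84, 38, 27, 86, 87]


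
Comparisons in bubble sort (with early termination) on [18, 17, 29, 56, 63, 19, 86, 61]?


Algorithm: bubble sort (with early termination)
Input: [18, 17, 29, 56, 63, 19, 86, 61]
Sorted: [17, 18, 19, 29, 56, 61, 63, 86]

22


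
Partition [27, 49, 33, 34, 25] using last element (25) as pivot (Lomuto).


Pivot: 25
Place pivot at 0: [25, 49, 33, 34, 27]

Partitioned: [25, 49, 33, 34, 27]


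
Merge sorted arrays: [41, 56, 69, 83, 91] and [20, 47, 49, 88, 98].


Take 20 from B
Take 41 from A
Take 47 from B
Take 49 from B
Take 56 from A
Take 69 from A
Take 83 from A
Take 88 from B
Take 91 from A

Merged: [20, 41, 47, 49, 56, 69, 83, 88, 91, 98]


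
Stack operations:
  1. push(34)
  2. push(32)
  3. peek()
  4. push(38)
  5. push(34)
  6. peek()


push(34) -> [34]
push(32) -> [34, 32]
peek()->32
push(38) -> [34, 32, 38]
push(34) -> [34, 32, 38, 34]
peek()->34

Final stack: [34, 32, 38, 34]


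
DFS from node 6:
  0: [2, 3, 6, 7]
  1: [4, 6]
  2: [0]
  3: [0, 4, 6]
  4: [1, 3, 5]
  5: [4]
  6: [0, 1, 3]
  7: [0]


Visit 6, push [3, 1, 0]
Visit 0, push [7, 3, 2]
Visit 2, push []
Visit 3, push [4]
Visit 4, push [5, 1]
Visit 1, push []
Visit 5, push []
Visit 7, push []

DFS order: [6, 0, 2, 3, 4, 1, 5, 7]


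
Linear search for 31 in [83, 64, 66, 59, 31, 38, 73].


i=0: 83!=31
i=1: 64!=31
i=2: 66!=31
i=3: 59!=31
i=4: 31==31 found!

Found at 4, 5 comps


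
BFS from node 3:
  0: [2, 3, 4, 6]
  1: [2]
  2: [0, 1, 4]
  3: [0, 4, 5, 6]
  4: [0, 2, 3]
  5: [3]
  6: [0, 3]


Visit 3, enqueue [0, 4, 5, 6]
Visit 0, enqueue [2]
Visit 4, enqueue []
Visit 5, enqueue []
Visit 6, enqueue []
Visit 2, enqueue [1]
Visit 1, enqueue []

BFS order: [3, 0, 4, 5, 6, 2, 1]


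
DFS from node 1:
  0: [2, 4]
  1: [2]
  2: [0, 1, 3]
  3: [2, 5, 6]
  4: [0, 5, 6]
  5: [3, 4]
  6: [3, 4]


Visit 1, push [2]
Visit 2, push [3, 0]
Visit 0, push [4]
Visit 4, push [6, 5]
Visit 5, push [3]
Visit 3, push [6]
Visit 6, push []

DFS order: [1, 2, 0, 4, 5, 3, 6]


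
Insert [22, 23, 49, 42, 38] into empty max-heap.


Insert 22: [22]
Insert 23: [23, 22]
Insert 49: [49, 22, 23]
Insert 42: [49, 42, 23, 22]
Insert 38: [49, 42, 23, 22, 38]

Final heap: [49, 42, 23, 22, 38]


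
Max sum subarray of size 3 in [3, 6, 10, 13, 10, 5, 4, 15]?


[0:3]: 19
[1:4]: 29
[2:5]: 33
[3:6]: 28
[4:7]: 19
[5:8]: 24

Max: 33 at [2:5]


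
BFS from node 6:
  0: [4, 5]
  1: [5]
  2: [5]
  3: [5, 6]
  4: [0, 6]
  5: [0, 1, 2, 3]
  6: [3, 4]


Visit 6, enqueue [3, 4]
Visit 3, enqueue [5]
Visit 4, enqueue [0]
Visit 5, enqueue [1, 2]
Visit 0, enqueue []
Visit 1, enqueue []
Visit 2, enqueue []

BFS order: [6, 3, 4, 5, 0, 1, 2]


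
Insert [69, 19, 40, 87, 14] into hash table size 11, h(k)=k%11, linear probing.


Insert 69: h=3 -> slot 3
Insert 19: h=8 -> slot 8
Insert 40: h=7 -> slot 7
Insert 87: h=10 -> slot 10
Insert 14: h=3, 1 probes -> slot 4

Table: [None, None, None, 69, 14, None, None, 40, 19, None, 87]


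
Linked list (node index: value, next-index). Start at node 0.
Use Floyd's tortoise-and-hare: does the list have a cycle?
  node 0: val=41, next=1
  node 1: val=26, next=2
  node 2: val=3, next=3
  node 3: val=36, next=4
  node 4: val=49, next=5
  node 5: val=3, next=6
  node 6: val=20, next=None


Floyd's tortoise (slow, +1) and hare (fast, +2):
  init: slow=0, fast=0
  step 1: slow=1, fast=2
  step 2: slow=2, fast=4
  step 3: slow=3, fast=6
  step 4: fast -> None, no cycle

Cycle: no


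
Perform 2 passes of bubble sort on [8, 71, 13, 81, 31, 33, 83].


Initial: [8, 71, 13, 81, 31, 33, 83]
Pass 1: [8, 13, 71, 31, 33, 81, 83] (3 swaps)
Pass 2: [8, 13, 31, 33, 71, 81, 83] (2 swaps)

After 2 passes: [8, 13, 31, 33, 71, 81, 83]


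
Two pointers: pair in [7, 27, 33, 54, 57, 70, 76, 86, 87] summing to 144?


lo=0(7)+hi=8(87)=94
lo=1(27)+hi=8(87)=114
lo=2(33)+hi=8(87)=120
lo=3(54)+hi=8(87)=141
lo=4(57)+hi=8(87)=144

Yes: 57+87=144


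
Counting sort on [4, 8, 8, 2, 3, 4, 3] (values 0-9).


Input: [4, 8, 8, 2, 3, 4, 3]
Counts: [0, 0, 1, 2, 2, 0, 0, 0, 2, 0]

Sorted: [2, 3, 3, 4, 4, 8, 8]


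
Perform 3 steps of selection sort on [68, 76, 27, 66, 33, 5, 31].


Initial: [68, 76, 27, 66, 33, 5, 31]
Step 1: min=5 at 5
  Swap: [5, 76, 27, 66, 33, 68, 31]
Step 2: min=27 at 2
  Swap: [5, 27, 76, 66, 33, 68, 31]
Step 3: min=31 at 6
  Swap: [5, 27, 31, 66, 33, 68, 76]

After 3 steps: [5, 27, 31, 66, 33, 68, 76]


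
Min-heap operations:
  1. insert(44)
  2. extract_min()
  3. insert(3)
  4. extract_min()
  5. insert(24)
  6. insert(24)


insert(44) -> [44]
extract_min()->44, []
insert(3) -> [3]
extract_min()->3, []
insert(24) -> [24]
insert(24) -> [24, 24]

Final heap: [24, 24]


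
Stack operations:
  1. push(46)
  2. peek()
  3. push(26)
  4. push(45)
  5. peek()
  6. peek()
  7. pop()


push(46) -> [46]
peek()->46
push(26) -> [46, 26]
push(45) -> [46, 26, 45]
peek()->45
peek()->45
pop()->45, [46, 26]

Final stack: [46, 26]


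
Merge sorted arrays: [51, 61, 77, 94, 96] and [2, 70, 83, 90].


Take 2 from B
Take 51 from A
Take 61 from A
Take 70 from B
Take 77 from A
Take 83 from B
Take 90 from B

Merged: [2, 51, 61, 70, 77, 83, 90, 94, 96]


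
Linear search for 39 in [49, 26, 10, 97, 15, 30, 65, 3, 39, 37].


i=0: 49!=39
i=1: 26!=39
i=2: 10!=39
i=3: 97!=39
i=4: 15!=39
i=5: 30!=39
i=6: 65!=39
i=7: 3!=39
i=8: 39==39 found!

Found at 8, 9 comps


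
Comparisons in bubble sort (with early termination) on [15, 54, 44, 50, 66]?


Algorithm: bubble sort (with early termination)
Input: [15, 54, 44, 50, 66]
Sorted: [15, 44, 50, 54, 66]

7


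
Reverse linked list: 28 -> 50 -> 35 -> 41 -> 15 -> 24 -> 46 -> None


Step 1: curr=28, set curr.next=prev(None) | reversed so far: 28
Step 2: curr=50, set curr.next=prev(28) | reversed so far: 50 -> 28
Step 3: curr=35, set curr.next=prev(50) | reversed so far: 35 -> 50 -> 28
Step 4: curr=41, set curr.next=prev(35) | reversed so far: 41 -> 35 -> 50 -> 28
Step 5: curr=15, set curr.next=prev(41) | reversed so far: 15 -> 41 -> 35 -> 50 -> 28
Step 6: curr=24, set curr.next=prev(15) | reversed so far: 24 -> 15 -> 41 -> 35 -> 50 -> 28
Step 7: curr=46, set curr.next=prev(24) | reversed so far: 46 -> 24 -> 15 -> 41 -> 35 -> 50 -> 28

46 -> 24 -> 15 -> 41 -> 35 -> 50 -> 28 -> None


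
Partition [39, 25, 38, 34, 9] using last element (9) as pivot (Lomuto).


Pivot: 9
Place pivot at 0: [9, 25, 38, 34, 39]

Partitioned: [9, 25, 38, 34, 39]


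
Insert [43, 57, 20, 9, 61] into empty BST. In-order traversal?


Insert 43: root
Insert 57: R from 43
Insert 20: L from 43
Insert 9: L from 43 -> L from 20
Insert 61: R from 43 -> R from 57

In-order: [9, 20, 43, 57, 61]


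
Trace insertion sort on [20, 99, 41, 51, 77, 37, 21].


Initial: [20, 99, 41, 51, 77, 37, 21]
Insert 99: [20, 99, 41, 51, 77, 37, 21]
Insert 41: [20, 41, 99, 51, 77, 37, 21]
Insert 51: [20, 41, 51, 99, 77, 37, 21]
Insert 77: [20, 41, 51, 77, 99, 37, 21]
Insert 37: [20, 37, 41, 51, 77, 99, 21]
Insert 21: [20, 21, 37, 41, 51, 77, 99]

Sorted: [20, 21, 37, 41, 51, 77, 99]


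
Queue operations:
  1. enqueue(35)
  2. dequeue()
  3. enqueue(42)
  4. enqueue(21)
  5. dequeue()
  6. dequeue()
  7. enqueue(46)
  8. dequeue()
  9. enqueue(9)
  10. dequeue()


enqueue(35) -> [35]
dequeue()->35, []
enqueue(42) -> [42]
enqueue(21) -> [42, 21]
dequeue()->42, [21]
dequeue()->21, []
enqueue(46) -> [46]
dequeue()->46, []
enqueue(9) -> [9]
dequeue()->9, []

Final queue: []


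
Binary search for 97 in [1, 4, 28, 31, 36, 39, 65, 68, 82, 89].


Step 1: lo=0, hi=9, mid=4, val=36
Step 2: lo=5, hi=9, mid=7, val=68
Step 3: lo=8, hi=9, mid=8, val=82
Step 4: lo=9, hi=9, mid=9, val=89

Not found


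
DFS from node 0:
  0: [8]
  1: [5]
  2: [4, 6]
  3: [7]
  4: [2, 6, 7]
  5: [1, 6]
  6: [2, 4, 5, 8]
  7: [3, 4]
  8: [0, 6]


Visit 0, push [8]
Visit 8, push [6]
Visit 6, push [5, 4, 2]
Visit 2, push [4]
Visit 4, push [7]
Visit 7, push [3]
Visit 3, push []
Visit 5, push [1]
Visit 1, push []

DFS order: [0, 8, 6, 2, 4, 7, 3, 5, 1]


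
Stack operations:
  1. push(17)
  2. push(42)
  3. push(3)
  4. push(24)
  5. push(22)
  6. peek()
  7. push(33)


push(17) -> [17]
push(42) -> [17, 42]
push(3) -> [17, 42, 3]
push(24) -> [17, 42, 3, 24]
push(22) -> [17, 42, 3, 24, 22]
peek()->22
push(33) -> [17, 42, 3, 24, 22, 33]

Final stack: [17, 42, 3, 24, 22, 33]


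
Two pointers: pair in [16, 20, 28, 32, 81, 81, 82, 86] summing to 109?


lo=0(16)+hi=7(86)=102
lo=1(20)+hi=7(86)=106
lo=2(28)+hi=7(86)=114
lo=2(28)+hi=6(82)=110
lo=2(28)+hi=5(81)=109

Yes: 28+81=109


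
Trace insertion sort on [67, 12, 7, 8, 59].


Initial: [67, 12, 7, 8, 59]
Insert 12: [12, 67, 7, 8, 59]
Insert 7: [7, 12, 67, 8, 59]
Insert 8: [7, 8, 12, 67, 59]
Insert 59: [7, 8, 12, 59, 67]

Sorted: [7, 8, 12, 59, 67]


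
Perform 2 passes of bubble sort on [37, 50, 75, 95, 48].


Initial: [37, 50, 75, 95, 48]
Pass 1: [37, 50, 75, 48, 95] (1 swaps)
Pass 2: [37, 50, 48, 75, 95] (1 swaps)

After 2 passes: [37, 50, 48, 75, 95]


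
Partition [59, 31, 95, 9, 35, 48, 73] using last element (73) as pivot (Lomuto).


Pivot: 73
  59 <= 73: advance i (no swap)
  31 <= 73: advance i (no swap)
  9 <= 73: swap -> [59, 31, 9, 95, 35, 48, 73]
  35 <= 73: swap -> [59, 31, 9, 35, 95, 48, 73]
  48 <= 73: swap -> [59, 31, 9, 35, 48, 95, 73]
Place pivot at 5: [59, 31, 9, 35, 48, 73, 95]

Partitioned: [59, 31, 9, 35, 48, 73, 95]


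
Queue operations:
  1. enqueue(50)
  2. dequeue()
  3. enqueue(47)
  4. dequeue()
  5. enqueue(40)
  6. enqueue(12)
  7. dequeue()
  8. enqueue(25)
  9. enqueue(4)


enqueue(50) -> [50]
dequeue()->50, []
enqueue(47) -> [47]
dequeue()->47, []
enqueue(40) -> [40]
enqueue(12) -> [40, 12]
dequeue()->40, [12]
enqueue(25) -> [12, 25]
enqueue(4) -> [12, 25, 4]

Final queue: [12, 25, 4]


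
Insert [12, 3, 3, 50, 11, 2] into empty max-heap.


Insert 12: [12]
Insert 3: [12, 3]
Insert 3: [12, 3, 3]
Insert 50: [50, 12, 3, 3]
Insert 11: [50, 12, 3, 3, 11]
Insert 2: [50, 12, 3, 3, 11, 2]

Final heap: [50, 12, 3, 3, 11, 2]


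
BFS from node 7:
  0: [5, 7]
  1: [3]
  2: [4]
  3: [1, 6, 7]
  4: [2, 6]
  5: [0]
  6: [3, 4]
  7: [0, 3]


Visit 7, enqueue [0, 3]
Visit 0, enqueue [5]
Visit 3, enqueue [1, 6]
Visit 5, enqueue []
Visit 1, enqueue []
Visit 6, enqueue [4]
Visit 4, enqueue [2]
Visit 2, enqueue []

BFS order: [7, 0, 3, 5, 1, 6, 4, 2]


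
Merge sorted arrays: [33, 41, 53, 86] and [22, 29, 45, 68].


Take 22 from B
Take 29 from B
Take 33 from A
Take 41 from A
Take 45 from B
Take 53 from A
Take 68 from B

Merged: [22, 29, 33, 41, 45, 53, 68, 86]


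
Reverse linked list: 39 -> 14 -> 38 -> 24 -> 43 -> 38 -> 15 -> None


Step 1: curr=39, set curr.next=prev(None) | reversed so far: 39
Step 2: curr=14, set curr.next=prev(39) | reversed so far: 14 -> 39
Step 3: curr=38, set curr.next=prev(14) | reversed so far: 38 -> 14 -> 39
Step 4: curr=24, set curr.next=prev(38) | reversed so far: 24 -> 38 -> 14 -> 39
Step 5: curr=43, set curr.next=prev(24) | reversed so far: 43 -> 24 -> 38 -> 14 -> 39
Step 6: curr=38, set curr.next=prev(43) | reversed so far: 38 -> 43 -> 24 -> 38 -> 14 -> 39
Step 7: curr=15, set curr.next=prev(38) | reversed so far: 15 -> 38 -> 43 -> 24 -> 38 -> 14 -> 39

15 -> 38 -> 43 -> 24 -> 38 -> 14 -> 39 -> None


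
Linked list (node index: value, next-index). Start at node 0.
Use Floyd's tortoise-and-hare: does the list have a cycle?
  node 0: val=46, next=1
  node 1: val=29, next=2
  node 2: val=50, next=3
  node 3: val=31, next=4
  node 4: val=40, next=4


Floyd's tortoise (slow, +1) and hare (fast, +2):
  init: slow=0, fast=0
  step 1: slow=1, fast=2
  step 2: slow=2, fast=4
  step 3: slow=3, fast=4
  step 4: slow=4, fast=4
  slow == fast at node 4: cycle detected

Cycle: yes


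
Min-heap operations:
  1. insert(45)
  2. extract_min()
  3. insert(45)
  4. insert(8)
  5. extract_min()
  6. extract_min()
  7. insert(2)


insert(45) -> [45]
extract_min()->45, []
insert(45) -> [45]
insert(8) -> [8, 45]
extract_min()->8, [45]
extract_min()->45, []
insert(2) -> [2]

Final heap: [2]


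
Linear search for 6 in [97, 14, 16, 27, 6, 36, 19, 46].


i=0: 97!=6
i=1: 14!=6
i=2: 16!=6
i=3: 27!=6
i=4: 6==6 found!

Found at 4, 5 comps


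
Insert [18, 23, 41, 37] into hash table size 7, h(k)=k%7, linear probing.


Insert 18: h=4 -> slot 4
Insert 23: h=2 -> slot 2
Insert 41: h=6 -> slot 6
Insert 37: h=2, 1 probes -> slot 3

Table: [None, None, 23, 37, 18, None, 41]


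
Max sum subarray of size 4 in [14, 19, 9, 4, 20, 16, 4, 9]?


[0:4]: 46
[1:5]: 52
[2:6]: 49
[3:7]: 44
[4:8]: 49

Max: 52 at [1:5]


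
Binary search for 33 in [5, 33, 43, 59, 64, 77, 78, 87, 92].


Step 1: lo=0, hi=8, mid=4, val=64
Step 2: lo=0, hi=3, mid=1, val=33

Found at index 1


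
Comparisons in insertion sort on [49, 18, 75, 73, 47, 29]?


Algorithm: insertion sort
Input: [49, 18, 75, 73, 47, 29]
Sorted: [18, 29, 47, 49, 73, 75]

13


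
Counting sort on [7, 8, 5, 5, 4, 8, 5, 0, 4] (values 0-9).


Input: [7, 8, 5, 5, 4, 8, 5, 0, 4]
Counts: [1, 0, 0, 0, 2, 3, 0, 1, 2, 0]

Sorted: [0, 4, 4, 5, 5, 5, 7, 8, 8]


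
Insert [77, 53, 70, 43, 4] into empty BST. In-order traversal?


Insert 77: root
Insert 53: L from 77
Insert 70: L from 77 -> R from 53
Insert 43: L from 77 -> L from 53
Insert 4: L from 77 -> L from 53 -> L from 43

In-order: [4, 43, 53, 70, 77]


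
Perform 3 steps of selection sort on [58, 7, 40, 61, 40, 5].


Initial: [58, 7, 40, 61, 40, 5]
Step 1: min=5 at 5
  Swap: [5, 7, 40, 61, 40, 58]
Step 2: min=7 at 1
  Swap: [5, 7, 40, 61, 40, 58]
Step 3: min=40 at 2
  Swap: [5, 7, 40, 61, 40, 58]

After 3 steps: [5, 7, 40, 61, 40, 58]


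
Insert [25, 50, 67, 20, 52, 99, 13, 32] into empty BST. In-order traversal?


Insert 25: root
Insert 50: R from 25
Insert 67: R from 25 -> R from 50
Insert 20: L from 25
Insert 52: R from 25 -> R from 50 -> L from 67
Insert 99: R from 25 -> R from 50 -> R from 67
Insert 13: L from 25 -> L from 20
Insert 32: R from 25 -> L from 50

In-order: [13, 20, 25, 32, 50, 52, 67, 99]


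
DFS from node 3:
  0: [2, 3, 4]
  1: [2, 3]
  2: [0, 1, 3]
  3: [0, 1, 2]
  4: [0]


Visit 3, push [2, 1, 0]
Visit 0, push [4, 2]
Visit 2, push [1]
Visit 1, push []
Visit 4, push []

DFS order: [3, 0, 2, 1, 4]


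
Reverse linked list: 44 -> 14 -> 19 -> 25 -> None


Step 1: curr=44, set curr.next=prev(None) | reversed so far: 44
Step 2: curr=14, set curr.next=prev(44) | reversed so far: 14 -> 44
Step 3: curr=19, set curr.next=prev(14) | reversed so far: 19 -> 14 -> 44
Step 4: curr=25, set curr.next=prev(19) | reversed so far: 25 -> 19 -> 14 -> 44

25 -> 19 -> 14 -> 44 -> None


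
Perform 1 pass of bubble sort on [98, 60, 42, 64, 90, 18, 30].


Initial: [98, 60, 42, 64, 90, 18, 30]
Pass 1: [60, 42, 64, 90, 18, 30, 98] (6 swaps)

After 1 pass: [60, 42, 64, 90, 18, 30, 98]


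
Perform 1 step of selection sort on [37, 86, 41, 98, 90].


Initial: [37, 86, 41, 98, 90]
Step 1: min=37 at 0
  Swap: [37, 86, 41, 98, 90]

After 1 step: [37, 86, 41, 98, 90]


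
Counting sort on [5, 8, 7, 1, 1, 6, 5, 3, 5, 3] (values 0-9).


Input: [5, 8, 7, 1, 1, 6, 5, 3, 5, 3]
Counts: [0, 2, 0, 2, 0, 3, 1, 1, 1, 0]

Sorted: [1, 1, 3, 3, 5, 5, 5, 6, 7, 8]


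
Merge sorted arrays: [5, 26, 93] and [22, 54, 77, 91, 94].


Take 5 from A
Take 22 from B
Take 26 from A
Take 54 from B
Take 77 from B
Take 91 from B
Take 93 from A

Merged: [5, 22, 26, 54, 77, 91, 93, 94]


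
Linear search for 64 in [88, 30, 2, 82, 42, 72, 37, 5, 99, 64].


i=0: 88!=64
i=1: 30!=64
i=2: 2!=64
i=3: 82!=64
i=4: 42!=64
i=5: 72!=64
i=6: 37!=64
i=7: 5!=64
i=8: 99!=64
i=9: 64==64 found!

Found at 9, 10 comps


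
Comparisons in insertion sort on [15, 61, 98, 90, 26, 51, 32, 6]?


Algorithm: insertion sort
Input: [15, 61, 98, 90, 26, 51, 32, 6]
Sorted: [6, 15, 26, 32, 51, 61, 90, 98]

24


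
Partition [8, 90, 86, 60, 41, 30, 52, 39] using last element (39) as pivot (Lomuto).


Pivot: 39
  8 <= 39: advance i (no swap)
  30 <= 39: swap -> [8, 30, 86, 60, 41, 90, 52, 39]
Place pivot at 2: [8, 30, 39, 60, 41, 90, 52, 86]

Partitioned: [8, 30, 39, 60, 41, 90, 52, 86]


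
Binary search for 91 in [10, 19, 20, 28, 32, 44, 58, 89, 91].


Step 1: lo=0, hi=8, mid=4, val=32
Step 2: lo=5, hi=8, mid=6, val=58
Step 3: lo=7, hi=8, mid=7, val=89
Step 4: lo=8, hi=8, mid=8, val=91

Found at index 8


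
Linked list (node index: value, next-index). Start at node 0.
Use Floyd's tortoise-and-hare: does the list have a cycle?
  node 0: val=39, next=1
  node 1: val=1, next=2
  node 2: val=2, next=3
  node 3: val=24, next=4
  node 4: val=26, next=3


Floyd's tortoise (slow, +1) and hare (fast, +2):
  init: slow=0, fast=0
  step 1: slow=1, fast=2
  step 2: slow=2, fast=4
  step 3: slow=3, fast=4
  step 4: slow=4, fast=4
  slow == fast at node 4: cycle detected

Cycle: yes


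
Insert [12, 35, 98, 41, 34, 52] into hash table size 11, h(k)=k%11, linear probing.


Insert 12: h=1 -> slot 1
Insert 35: h=2 -> slot 2
Insert 98: h=10 -> slot 10
Insert 41: h=8 -> slot 8
Insert 34: h=1, 2 probes -> slot 3
Insert 52: h=8, 1 probes -> slot 9

Table: [None, 12, 35, 34, None, None, None, None, 41, 52, 98]


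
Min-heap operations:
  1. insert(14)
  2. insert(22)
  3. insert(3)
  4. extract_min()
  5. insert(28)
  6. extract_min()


insert(14) -> [14]
insert(22) -> [14, 22]
insert(3) -> [3, 22, 14]
extract_min()->3, [14, 22]
insert(28) -> [14, 22, 28]
extract_min()->14, [22, 28]

Final heap: [22, 28]


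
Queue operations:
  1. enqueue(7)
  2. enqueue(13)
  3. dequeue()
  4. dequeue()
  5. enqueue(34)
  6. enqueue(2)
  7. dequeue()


enqueue(7) -> [7]
enqueue(13) -> [7, 13]
dequeue()->7, [13]
dequeue()->13, []
enqueue(34) -> [34]
enqueue(2) -> [34, 2]
dequeue()->34, [2]

Final queue: [2]


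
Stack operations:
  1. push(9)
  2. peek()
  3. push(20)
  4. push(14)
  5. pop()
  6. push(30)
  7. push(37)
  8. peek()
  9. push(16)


push(9) -> [9]
peek()->9
push(20) -> [9, 20]
push(14) -> [9, 20, 14]
pop()->14, [9, 20]
push(30) -> [9, 20, 30]
push(37) -> [9, 20, 30, 37]
peek()->37
push(16) -> [9, 20, 30, 37, 16]

Final stack: [9, 20, 30, 37, 16]


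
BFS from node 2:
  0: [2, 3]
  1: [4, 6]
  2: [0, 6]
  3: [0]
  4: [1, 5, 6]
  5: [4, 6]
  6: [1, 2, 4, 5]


Visit 2, enqueue [0, 6]
Visit 0, enqueue [3]
Visit 6, enqueue [1, 4, 5]
Visit 3, enqueue []
Visit 1, enqueue []
Visit 4, enqueue []
Visit 5, enqueue []

BFS order: [2, 0, 6, 3, 1, 4, 5]


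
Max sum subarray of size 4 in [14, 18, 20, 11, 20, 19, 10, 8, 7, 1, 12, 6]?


[0:4]: 63
[1:5]: 69
[2:6]: 70
[3:7]: 60
[4:8]: 57
[5:9]: 44
[6:10]: 26
[7:11]: 28
[8:12]: 26

Max: 70 at [2:6]


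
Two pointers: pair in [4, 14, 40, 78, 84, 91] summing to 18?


lo=0(4)+hi=5(91)=95
lo=0(4)+hi=4(84)=88
lo=0(4)+hi=3(78)=82
lo=0(4)+hi=2(40)=44
lo=0(4)+hi=1(14)=18

Yes: 4+14=18


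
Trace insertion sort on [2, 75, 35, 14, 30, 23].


Initial: [2, 75, 35, 14, 30, 23]
Insert 75: [2, 75, 35, 14, 30, 23]
Insert 35: [2, 35, 75, 14, 30, 23]
Insert 14: [2, 14, 35, 75, 30, 23]
Insert 30: [2, 14, 30, 35, 75, 23]
Insert 23: [2, 14, 23, 30, 35, 75]

Sorted: [2, 14, 23, 30, 35, 75]


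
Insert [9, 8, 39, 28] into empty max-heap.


Insert 9: [9]
Insert 8: [9, 8]
Insert 39: [39, 8, 9]
Insert 28: [39, 28, 9, 8]

Final heap: [39, 28, 9, 8]


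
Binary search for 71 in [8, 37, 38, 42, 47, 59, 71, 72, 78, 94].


Step 1: lo=0, hi=9, mid=4, val=47
Step 2: lo=5, hi=9, mid=7, val=72
Step 3: lo=5, hi=6, mid=5, val=59
Step 4: lo=6, hi=6, mid=6, val=71

Found at index 6


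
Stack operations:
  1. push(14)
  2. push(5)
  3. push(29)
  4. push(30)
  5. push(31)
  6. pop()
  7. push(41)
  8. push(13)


push(14) -> [14]
push(5) -> [14, 5]
push(29) -> [14, 5, 29]
push(30) -> [14, 5, 29, 30]
push(31) -> [14, 5, 29, 30, 31]
pop()->31, [14, 5, 29, 30]
push(41) -> [14, 5, 29, 30, 41]
push(13) -> [14, 5, 29, 30, 41, 13]

Final stack: [14, 5, 29, 30, 41, 13]


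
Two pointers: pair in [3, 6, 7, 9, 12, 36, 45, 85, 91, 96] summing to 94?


lo=0(3)+hi=9(96)=99
lo=0(3)+hi=8(91)=94

Yes: 3+91=94


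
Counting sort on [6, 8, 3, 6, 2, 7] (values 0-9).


Input: [6, 8, 3, 6, 2, 7]
Counts: [0, 0, 1, 1, 0, 0, 2, 1, 1, 0]

Sorted: [2, 3, 6, 6, 7, 8]


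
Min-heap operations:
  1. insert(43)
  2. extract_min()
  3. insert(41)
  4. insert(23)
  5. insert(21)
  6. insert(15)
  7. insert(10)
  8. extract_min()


insert(43) -> [43]
extract_min()->43, []
insert(41) -> [41]
insert(23) -> [23, 41]
insert(21) -> [21, 41, 23]
insert(15) -> [15, 21, 23, 41]
insert(10) -> [10, 15, 23, 41, 21]
extract_min()->10, [15, 21, 23, 41]

Final heap: [15, 21, 23, 41]


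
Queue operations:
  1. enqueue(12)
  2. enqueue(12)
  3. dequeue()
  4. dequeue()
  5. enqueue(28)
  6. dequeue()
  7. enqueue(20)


enqueue(12) -> [12]
enqueue(12) -> [12, 12]
dequeue()->12, [12]
dequeue()->12, []
enqueue(28) -> [28]
dequeue()->28, []
enqueue(20) -> [20]

Final queue: [20]


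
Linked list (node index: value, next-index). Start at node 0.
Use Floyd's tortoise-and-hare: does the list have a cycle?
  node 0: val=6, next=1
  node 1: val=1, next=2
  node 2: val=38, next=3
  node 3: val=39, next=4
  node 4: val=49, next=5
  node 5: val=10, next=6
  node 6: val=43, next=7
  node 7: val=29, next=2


Floyd's tortoise (slow, +1) and hare (fast, +2):
  init: slow=0, fast=0
  step 1: slow=1, fast=2
  step 2: slow=2, fast=4
  step 3: slow=3, fast=6
  step 4: slow=4, fast=2
  step 5: slow=5, fast=4
  step 6: slow=6, fast=6
  slow == fast at node 6: cycle detected

Cycle: yes


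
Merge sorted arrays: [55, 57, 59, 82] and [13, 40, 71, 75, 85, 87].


Take 13 from B
Take 40 from B
Take 55 from A
Take 57 from A
Take 59 from A
Take 71 from B
Take 75 from B
Take 82 from A

Merged: [13, 40, 55, 57, 59, 71, 75, 82, 85, 87]


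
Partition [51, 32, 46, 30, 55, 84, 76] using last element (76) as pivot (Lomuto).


Pivot: 76
  51 <= 76: advance i (no swap)
  32 <= 76: advance i (no swap)
  46 <= 76: advance i (no swap)
  30 <= 76: advance i (no swap)
  55 <= 76: advance i (no swap)
Place pivot at 5: [51, 32, 46, 30, 55, 76, 84]

Partitioned: [51, 32, 46, 30, 55, 76, 84]


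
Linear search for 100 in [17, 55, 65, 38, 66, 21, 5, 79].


i=0: 17!=100
i=1: 55!=100
i=2: 65!=100
i=3: 38!=100
i=4: 66!=100
i=5: 21!=100
i=6: 5!=100
i=7: 79!=100

Not found, 8 comps


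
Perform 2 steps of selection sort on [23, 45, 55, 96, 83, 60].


Initial: [23, 45, 55, 96, 83, 60]
Step 1: min=23 at 0
  Swap: [23, 45, 55, 96, 83, 60]
Step 2: min=45 at 1
  Swap: [23, 45, 55, 96, 83, 60]

After 2 steps: [23, 45, 55, 96, 83, 60]


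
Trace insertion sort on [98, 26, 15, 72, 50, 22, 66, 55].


Initial: [98, 26, 15, 72, 50, 22, 66, 55]
Insert 26: [26, 98, 15, 72, 50, 22, 66, 55]
Insert 15: [15, 26, 98, 72, 50, 22, 66, 55]
Insert 72: [15, 26, 72, 98, 50, 22, 66, 55]
Insert 50: [15, 26, 50, 72, 98, 22, 66, 55]
Insert 22: [15, 22, 26, 50, 72, 98, 66, 55]
Insert 66: [15, 22, 26, 50, 66, 72, 98, 55]
Insert 55: [15, 22, 26, 50, 55, 66, 72, 98]

Sorted: [15, 22, 26, 50, 55, 66, 72, 98]


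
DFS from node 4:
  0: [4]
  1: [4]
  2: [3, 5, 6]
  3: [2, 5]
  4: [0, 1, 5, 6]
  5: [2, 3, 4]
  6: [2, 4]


Visit 4, push [6, 5, 1, 0]
Visit 0, push []
Visit 1, push []
Visit 5, push [3, 2]
Visit 2, push [6, 3]
Visit 3, push []
Visit 6, push []

DFS order: [4, 0, 1, 5, 2, 3, 6]


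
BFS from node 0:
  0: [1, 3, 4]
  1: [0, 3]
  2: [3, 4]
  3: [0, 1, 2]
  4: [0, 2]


Visit 0, enqueue [1, 3, 4]
Visit 1, enqueue []
Visit 3, enqueue [2]
Visit 4, enqueue []
Visit 2, enqueue []

BFS order: [0, 1, 3, 4, 2]


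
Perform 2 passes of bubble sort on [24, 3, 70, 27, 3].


Initial: [24, 3, 70, 27, 3]
Pass 1: [3, 24, 27, 3, 70] (3 swaps)
Pass 2: [3, 24, 3, 27, 70] (1 swaps)

After 2 passes: [3, 24, 3, 27, 70]


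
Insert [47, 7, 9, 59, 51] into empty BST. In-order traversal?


Insert 47: root
Insert 7: L from 47
Insert 9: L from 47 -> R from 7
Insert 59: R from 47
Insert 51: R from 47 -> L from 59

In-order: [7, 9, 47, 51, 59]


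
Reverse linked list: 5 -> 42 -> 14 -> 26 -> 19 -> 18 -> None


Step 1: curr=5, set curr.next=prev(None) | reversed so far: 5
Step 2: curr=42, set curr.next=prev(5) | reversed so far: 42 -> 5
Step 3: curr=14, set curr.next=prev(42) | reversed so far: 14 -> 42 -> 5
Step 4: curr=26, set curr.next=prev(14) | reversed so far: 26 -> 14 -> 42 -> 5
Step 5: curr=19, set curr.next=prev(26) | reversed so far: 19 -> 26 -> 14 -> 42 -> 5
Step 6: curr=18, set curr.next=prev(19) | reversed so far: 18 -> 19 -> 26 -> 14 -> 42 -> 5

18 -> 19 -> 26 -> 14 -> 42 -> 5 -> None


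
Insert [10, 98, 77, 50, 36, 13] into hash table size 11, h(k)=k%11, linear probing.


Insert 10: h=10 -> slot 10
Insert 98: h=10, 1 probes -> slot 0
Insert 77: h=0, 1 probes -> slot 1
Insert 50: h=6 -> slot 6
Insert 36: h=3 -> slot 3
Insert 13: h=2 -> slot 2

Table: [98, 77, 13, 36, None, None, 50, None, None, None, 10]


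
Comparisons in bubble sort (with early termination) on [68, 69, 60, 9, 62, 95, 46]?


Algorithm: bubble sort (with early termination)
Input: [68, 69, 60, 9, 62, 95, 46]
Sorted: [9, 46, 60, 62, 68, 69, 95]

21


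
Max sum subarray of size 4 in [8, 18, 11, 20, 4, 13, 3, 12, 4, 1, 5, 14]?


[0:4]: 57
[1:5]: 53
[2:6]: 48
[3:7]: 40
[4:8]: 32
[5:9]: 32
[6:10]: 20
[7:11]: 22
[8:12]: 24

Max: 57 at [0:4]


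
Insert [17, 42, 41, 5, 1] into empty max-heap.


Insert 17: [17]
Insert 42: [42, 17]
Insert 41: [42, 17, 41]
Insert 5: [42, 17, 41, 5]
Insert 1: [42, 17, 41, 5, 1]

Final heap: [42, 17, 41, 5, 1]


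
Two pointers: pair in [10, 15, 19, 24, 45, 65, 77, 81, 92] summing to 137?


lo=0(10)+hi=8(92)=102
lo=1(15)+hi=8(92)=107
lo=2(19)+hi=8(92)=111
lo=3(24)+hi=8(92)=116
lo=4(45)+hi=8(92)=137

Yes: 45+92=137


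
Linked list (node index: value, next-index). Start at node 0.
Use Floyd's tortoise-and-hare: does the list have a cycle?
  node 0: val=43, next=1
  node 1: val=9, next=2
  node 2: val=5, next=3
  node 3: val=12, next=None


Floyd's tortoise (slow, +1) and hare (fast, +2):
  init: slow=0, fast=0
  step 1: slow=1, fast=2
  step 2: fast 2->3->None, no cycle

Cycle: no


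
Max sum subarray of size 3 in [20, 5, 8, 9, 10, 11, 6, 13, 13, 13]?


[0:3]: 33
[1:4]: 22
[2:5]: 27
[3:6]: 30
[4:7]: 27
[5:8]: 30
[6:9]: 32
[7:10]: 39

Max: 39 at [7:10]


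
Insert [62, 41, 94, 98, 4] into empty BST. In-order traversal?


Insert 62: root
Insert 41: L from 62
Insert 94: R from 62
Insert 98: R from 62 -> R from 94
Insert 4: L from 62 -> L from 41

In-order: [4, 41, 62, 94, 98]


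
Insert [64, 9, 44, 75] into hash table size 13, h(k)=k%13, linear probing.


Insert 64: h=12 -> slot 12
Insert 9: h=9 -> slot 9
Insert 44: h=5 -> slot 5
Insert 75: h=10 -> slot 10

Table: [None, None, None, None, None, 44, None, None, None, 9, 75, None, 64]
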